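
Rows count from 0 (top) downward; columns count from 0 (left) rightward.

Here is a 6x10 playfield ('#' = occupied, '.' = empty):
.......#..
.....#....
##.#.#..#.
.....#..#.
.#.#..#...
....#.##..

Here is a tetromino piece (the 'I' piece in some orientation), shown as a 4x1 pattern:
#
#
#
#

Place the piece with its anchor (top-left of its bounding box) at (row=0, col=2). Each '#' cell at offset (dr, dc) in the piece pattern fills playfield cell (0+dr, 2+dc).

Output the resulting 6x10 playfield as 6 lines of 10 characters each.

Answer: ..#....#..
..#..#....
####.#..#.
..#..#..#.
.#.#..#...
....#.##..

Derivation:
Fill (0+0,2+0) = (0,2)
Fill (0+1,2+0) = (1,2)
Fill (0+2,2+0) = (2,2)
Fill (0+3,2+0) = (3,2)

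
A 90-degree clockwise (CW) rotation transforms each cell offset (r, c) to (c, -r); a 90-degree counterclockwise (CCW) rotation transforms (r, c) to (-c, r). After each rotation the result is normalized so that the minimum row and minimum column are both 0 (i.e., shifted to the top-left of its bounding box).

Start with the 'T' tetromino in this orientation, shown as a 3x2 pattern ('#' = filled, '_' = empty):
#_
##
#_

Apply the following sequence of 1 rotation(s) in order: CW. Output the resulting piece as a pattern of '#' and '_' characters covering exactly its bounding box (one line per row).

Answer: ###
_#_

Derivation:
Start:
#_
##
#_
After rotation 1 (CW):
###
_#_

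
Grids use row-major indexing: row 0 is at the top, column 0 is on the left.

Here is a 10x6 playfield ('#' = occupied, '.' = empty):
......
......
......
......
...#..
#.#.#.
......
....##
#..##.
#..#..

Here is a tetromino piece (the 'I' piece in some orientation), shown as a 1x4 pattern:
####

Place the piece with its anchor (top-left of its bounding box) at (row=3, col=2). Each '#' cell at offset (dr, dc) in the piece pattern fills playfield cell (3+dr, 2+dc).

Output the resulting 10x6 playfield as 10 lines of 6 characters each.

Answer: ......
......
......
..####
...#..
#.#.#.
......
....##
#..##.
#..#..

Derivation:
Fill (3+0,2+0) = (3,2)
Fill (3+0,2+1) = (3,3)
Fill (3+0,2+2) = (3,4)
Fill (3+0,2+3) = (3,5)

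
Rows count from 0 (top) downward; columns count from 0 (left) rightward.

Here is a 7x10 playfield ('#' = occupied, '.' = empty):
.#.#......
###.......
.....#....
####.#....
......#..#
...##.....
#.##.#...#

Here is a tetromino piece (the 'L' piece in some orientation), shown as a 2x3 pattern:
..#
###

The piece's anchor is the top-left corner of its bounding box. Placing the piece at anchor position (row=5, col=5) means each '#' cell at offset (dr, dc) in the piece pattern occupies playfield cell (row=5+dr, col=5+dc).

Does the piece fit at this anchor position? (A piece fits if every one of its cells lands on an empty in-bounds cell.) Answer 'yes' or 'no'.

Check each piece cell at anchor (5, 5):
  offset (0,2) -> (5,7): empty -> OK
  offset (1,0) -> (6,5): occupied ('#') -> FAIL
  offset (1,1) -> (6,6): empty -> OK
  offset (1,2) -> (6,7): empty -> OK
All cells valid: no

Answer: no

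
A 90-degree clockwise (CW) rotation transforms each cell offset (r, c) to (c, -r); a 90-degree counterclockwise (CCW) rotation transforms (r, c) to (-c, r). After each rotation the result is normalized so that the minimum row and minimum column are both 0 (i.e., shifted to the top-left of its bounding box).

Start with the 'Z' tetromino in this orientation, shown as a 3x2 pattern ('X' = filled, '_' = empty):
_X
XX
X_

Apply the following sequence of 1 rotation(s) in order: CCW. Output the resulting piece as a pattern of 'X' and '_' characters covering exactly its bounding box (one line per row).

Answer: XX_
_XX

Derivation:
Start:
_X
XX
X_
After rotation 1 (CCW):
XX_
_XX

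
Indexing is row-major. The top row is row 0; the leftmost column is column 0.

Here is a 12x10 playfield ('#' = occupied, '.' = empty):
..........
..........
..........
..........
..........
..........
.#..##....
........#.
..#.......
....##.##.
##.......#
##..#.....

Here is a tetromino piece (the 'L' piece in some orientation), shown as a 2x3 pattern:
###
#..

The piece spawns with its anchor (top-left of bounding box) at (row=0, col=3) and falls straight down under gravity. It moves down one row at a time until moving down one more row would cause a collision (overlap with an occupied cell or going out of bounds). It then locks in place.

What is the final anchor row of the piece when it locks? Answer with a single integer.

Spawn at (row=0, col=3). Try each row:
  row 0: fits
  row 1: fits
  row 2: fits
  row 3: fits
  row 4: fits
  row 5: fits
  row 6: blocked -> lock at row 5

Answer: 5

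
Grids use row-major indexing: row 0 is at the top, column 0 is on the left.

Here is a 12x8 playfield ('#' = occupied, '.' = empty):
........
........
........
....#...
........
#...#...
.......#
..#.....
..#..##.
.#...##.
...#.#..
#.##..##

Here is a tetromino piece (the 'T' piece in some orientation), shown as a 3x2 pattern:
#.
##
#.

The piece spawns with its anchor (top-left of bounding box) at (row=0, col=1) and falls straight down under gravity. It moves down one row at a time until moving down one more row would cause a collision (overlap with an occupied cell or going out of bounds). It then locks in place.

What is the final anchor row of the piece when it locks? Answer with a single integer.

Spawn at (row=0, col=1). Try each row:
  row 0: fits
  row 1: fits
  row 2: fits
  row 3: fits
  row 4: fits
  row 5: fits
  row 6: blocked -> lock at row 5

Answer: 5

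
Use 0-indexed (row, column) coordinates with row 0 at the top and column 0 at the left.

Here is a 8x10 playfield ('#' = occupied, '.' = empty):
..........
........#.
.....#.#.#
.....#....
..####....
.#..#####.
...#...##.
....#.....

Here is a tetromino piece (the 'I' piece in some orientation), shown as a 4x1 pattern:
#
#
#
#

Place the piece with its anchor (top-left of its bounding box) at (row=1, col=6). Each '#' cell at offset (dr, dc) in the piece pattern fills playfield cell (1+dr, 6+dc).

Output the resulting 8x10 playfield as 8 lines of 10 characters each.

Fill (1+0,6+0) = (1,6)
Fill (1+1,6+0) = (2,6)
Fill (1+2,6+0) = (3,6)
Fill (1+3,6+0) = (4,6)

Answer: ..........
......#.#.
.....###.#
.....##...
..#####...
.#..#####.
...#...##.
....#.....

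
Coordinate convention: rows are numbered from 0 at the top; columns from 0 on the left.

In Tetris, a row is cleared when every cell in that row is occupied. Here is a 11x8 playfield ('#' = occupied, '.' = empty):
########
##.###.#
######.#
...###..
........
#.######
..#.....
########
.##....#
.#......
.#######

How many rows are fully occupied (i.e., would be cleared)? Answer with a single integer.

Answer: 2

Derivation:
Check each row:
  row 0: 0 empty cells -> FULL (clear)
  row 1: 2 empty cells -> not full
  row 2: 1 empty cell -> not full
  row 3: 5 empty cells -> not full
  row 4: 8 empty cells -> not full
  row 5: 1 empty cell -> not full
  row 6: 7 empty cells -> not full
  row 7: 0 empty cells -> FULL (clear)
  row 8: 5 empty cells -> not full
  row 9: 7 empty cells -> not full
  row 10: 1 empty cell -> not full
Total rows cleared: 2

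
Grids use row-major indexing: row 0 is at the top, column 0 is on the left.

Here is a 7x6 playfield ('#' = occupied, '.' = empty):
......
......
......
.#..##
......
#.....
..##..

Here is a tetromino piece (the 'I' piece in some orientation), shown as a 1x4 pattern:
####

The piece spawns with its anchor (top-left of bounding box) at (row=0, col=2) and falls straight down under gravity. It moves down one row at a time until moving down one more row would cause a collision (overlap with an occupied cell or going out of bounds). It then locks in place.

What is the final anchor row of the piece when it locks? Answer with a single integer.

Answer: 2

Derivation:
Spawn at (row=0, col=2). Try each row:
  row 0: fits
  row 1: fits
  row 2: fits
  row 3: blocked -> lock at row 2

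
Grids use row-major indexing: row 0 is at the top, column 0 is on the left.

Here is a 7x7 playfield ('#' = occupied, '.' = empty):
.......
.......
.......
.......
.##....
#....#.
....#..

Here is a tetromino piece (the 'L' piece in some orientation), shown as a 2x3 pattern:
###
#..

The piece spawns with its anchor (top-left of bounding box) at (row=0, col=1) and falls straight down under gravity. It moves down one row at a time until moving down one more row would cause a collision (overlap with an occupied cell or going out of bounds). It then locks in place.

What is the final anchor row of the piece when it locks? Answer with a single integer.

Answer: 2

Derivation:
Spawn at (row=0, col=1). Try each row:
  row 0: fits
  row 1: fits
  row 2: fits
  row 3: blocked -> lock at row 2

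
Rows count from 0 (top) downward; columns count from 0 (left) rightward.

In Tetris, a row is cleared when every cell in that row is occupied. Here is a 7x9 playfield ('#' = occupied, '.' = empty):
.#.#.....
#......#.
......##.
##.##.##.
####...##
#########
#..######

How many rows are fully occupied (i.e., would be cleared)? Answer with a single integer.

Answer: 1

Derivation:
Check each row:
  row 0: 7 empty cells -> not full
  row 1: 7 empty cells -> not full
  row 2: 7 empty cells -> not full
  row 3: 3 empty cells -> not full
  row 4: 3 empty cells -> not full
  row 5: 0 empty cells -> FULL (clear)
  row 6: 2 empty cells -> not full
Total rows cleared: 1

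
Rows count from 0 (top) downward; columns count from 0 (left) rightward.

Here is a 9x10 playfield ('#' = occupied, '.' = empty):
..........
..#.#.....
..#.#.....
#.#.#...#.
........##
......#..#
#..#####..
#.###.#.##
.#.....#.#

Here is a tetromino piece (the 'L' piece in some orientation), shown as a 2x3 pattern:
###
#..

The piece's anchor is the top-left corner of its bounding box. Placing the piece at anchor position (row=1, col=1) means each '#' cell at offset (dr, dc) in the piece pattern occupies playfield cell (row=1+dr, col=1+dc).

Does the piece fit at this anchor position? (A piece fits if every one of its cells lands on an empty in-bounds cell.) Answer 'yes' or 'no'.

Check each piece cell at anchor (1, 1):
  offset (0,0) -> (1,1): empty -> OK
  offset (0,1) -> (1,2): occupied ('#') -> FAIL
  offset (0,2) -> (1,3): empty -> OK
  offset (1,0) -> (2,1): empty -> OK
All cells valid: no

Answer: no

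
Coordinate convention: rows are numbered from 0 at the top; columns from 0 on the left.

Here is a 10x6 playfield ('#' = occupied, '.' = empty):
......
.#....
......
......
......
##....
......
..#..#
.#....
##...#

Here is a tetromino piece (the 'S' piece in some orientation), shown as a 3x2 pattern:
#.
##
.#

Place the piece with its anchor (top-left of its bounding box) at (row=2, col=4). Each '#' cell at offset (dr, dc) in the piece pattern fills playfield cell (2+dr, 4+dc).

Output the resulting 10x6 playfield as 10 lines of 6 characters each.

Answer: ......
.#....
....#.
....##
.....#
##....
......
..#..#
.#....
##...#

Derivation:
Fill (2+0,4+0) = (2,4)
Fill (2+1,4+0) = (3,4)
Fill (2+1,4+1) = (3,5)
Fill (2+2,4+1) = (4,5)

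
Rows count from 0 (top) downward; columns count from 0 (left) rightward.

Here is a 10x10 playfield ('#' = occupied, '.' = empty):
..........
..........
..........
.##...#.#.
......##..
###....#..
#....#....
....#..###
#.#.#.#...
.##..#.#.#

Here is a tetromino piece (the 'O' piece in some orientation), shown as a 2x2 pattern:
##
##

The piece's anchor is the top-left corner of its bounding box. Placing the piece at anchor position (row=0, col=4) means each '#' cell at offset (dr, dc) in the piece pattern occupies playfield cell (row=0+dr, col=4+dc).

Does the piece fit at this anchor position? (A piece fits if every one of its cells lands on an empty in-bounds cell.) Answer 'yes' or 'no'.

Answer: yes

Derivation:
Check each piece cell at anchor (0, 4):
  offset (0,0) -> (0,4): empty -> OK
  offset (0,1) -> (0,5): empty -> OK
  offset (1,0) -> (1,4): empty -> OK
  offset (1,1) -> (1,5): empty -> OK
All cells valid: yes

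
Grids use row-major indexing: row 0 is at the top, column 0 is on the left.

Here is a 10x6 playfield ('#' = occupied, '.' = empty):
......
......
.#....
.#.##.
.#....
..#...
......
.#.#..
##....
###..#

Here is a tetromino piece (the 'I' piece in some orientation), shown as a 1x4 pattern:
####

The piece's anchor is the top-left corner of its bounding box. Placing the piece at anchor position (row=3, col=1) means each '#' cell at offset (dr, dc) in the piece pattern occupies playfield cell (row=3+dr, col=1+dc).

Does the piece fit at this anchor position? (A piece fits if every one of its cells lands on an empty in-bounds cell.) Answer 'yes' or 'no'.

Answer: no

Derivation:
Check each piece cell at anchor (3, 1):
  offset (0,0) -> (3,1): occupied ('#') -> FAIL
  offset (0,1) -> (3,2): empty -> OK
  offset (0,2) -> (3,3): occupied ('#') -> FAIL
  offset (0,3) -> (3,4): occupied ('#') -> FAIL
All cells valid: no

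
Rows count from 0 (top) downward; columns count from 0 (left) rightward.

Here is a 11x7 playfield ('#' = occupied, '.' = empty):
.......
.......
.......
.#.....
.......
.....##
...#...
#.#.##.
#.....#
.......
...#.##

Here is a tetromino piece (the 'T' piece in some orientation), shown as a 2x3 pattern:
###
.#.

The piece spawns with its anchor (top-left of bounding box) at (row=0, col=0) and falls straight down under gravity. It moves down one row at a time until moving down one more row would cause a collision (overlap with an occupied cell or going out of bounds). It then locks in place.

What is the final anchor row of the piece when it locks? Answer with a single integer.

Spawn at (row=0, col=0). Try each row:
  row 0: fits
  row 1: fits
  row 2: blocked -> lock at row 1

Answer: 1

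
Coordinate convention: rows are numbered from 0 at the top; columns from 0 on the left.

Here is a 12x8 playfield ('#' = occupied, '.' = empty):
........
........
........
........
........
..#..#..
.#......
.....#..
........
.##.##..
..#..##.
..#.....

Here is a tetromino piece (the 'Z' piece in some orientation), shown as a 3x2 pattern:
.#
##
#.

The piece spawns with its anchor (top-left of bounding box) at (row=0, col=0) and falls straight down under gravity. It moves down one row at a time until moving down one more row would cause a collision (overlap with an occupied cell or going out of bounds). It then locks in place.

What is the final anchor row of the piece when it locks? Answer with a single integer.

Spawn at (row=0, col=0). Try each row:
  row 0: fits
  row 1: fits
  row 2: fits
  row 3: fits
  row 4: fits
  row 5: blocked -> lock at row 4

Answer: 4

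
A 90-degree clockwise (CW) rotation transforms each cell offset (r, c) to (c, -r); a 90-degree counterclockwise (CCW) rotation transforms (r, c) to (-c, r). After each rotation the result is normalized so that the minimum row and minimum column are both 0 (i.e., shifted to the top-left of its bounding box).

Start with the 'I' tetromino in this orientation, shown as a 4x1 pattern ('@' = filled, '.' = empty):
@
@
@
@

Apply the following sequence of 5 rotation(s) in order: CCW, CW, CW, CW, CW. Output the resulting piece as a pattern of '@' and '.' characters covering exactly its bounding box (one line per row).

Answer: @@@@

Derivation:
Start:
@
@
@
@
After rotation 1 (CCW):
@@@@
After rotation 2 (CW):
@
@
@
@
After rotation 3 (CW):
@@@@
After rotation 4 (CW):
@
@
@
@
After rotation 5 (CW):
@@@@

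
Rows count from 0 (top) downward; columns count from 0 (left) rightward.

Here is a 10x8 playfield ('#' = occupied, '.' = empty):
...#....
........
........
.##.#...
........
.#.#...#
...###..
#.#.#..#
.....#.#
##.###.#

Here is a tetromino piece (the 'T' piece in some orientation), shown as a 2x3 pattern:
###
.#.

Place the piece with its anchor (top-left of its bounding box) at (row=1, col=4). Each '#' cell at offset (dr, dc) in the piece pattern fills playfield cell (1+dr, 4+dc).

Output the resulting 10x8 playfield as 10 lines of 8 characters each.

Answer: ...#....
....###.
.....#..
.##.#...
........
.#.#...#
...###..
#.#.#..#
.....#.#
##.###.#

Derivation:
Fill (1+0,4+0) = (1,4)
Fill (1+0,4+1) = (1,5)
Fill (1+0,4+2) = (1,6)
Fill (1+1,4+1) = (2,5)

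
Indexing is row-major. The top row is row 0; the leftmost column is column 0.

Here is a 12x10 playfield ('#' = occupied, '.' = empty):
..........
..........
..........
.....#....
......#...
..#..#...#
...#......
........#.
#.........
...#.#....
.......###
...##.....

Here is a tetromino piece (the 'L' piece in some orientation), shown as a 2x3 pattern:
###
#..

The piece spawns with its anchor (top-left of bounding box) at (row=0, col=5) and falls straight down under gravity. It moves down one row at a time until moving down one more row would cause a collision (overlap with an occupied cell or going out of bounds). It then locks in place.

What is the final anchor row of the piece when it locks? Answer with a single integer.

Answer: 1

Derivation:
Spawn at (row=0, col=5). Try each row:
  row 0: fits
  row 1: fits
  row 2: blocked -> lock at row 1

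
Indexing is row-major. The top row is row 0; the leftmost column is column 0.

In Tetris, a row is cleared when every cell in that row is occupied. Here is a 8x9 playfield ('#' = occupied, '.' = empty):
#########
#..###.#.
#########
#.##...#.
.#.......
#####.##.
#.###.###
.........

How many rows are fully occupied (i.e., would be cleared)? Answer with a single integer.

Check each row:
  row 0: 0 empty cells -> FULL (clear)
  row 1: 4 empty cells -> not full
  row 2: 0 empty cells -> FULL (clear)
  row 3: 5 empty cells -> not full
  row 4: 8 empty cells -> not full
  row 5: 2 empty cells -> not full
  row 6: 2 empty cells -> not full
  row 7: 9 empty cells -> not full
Total rows cleared: 2

Answer: 2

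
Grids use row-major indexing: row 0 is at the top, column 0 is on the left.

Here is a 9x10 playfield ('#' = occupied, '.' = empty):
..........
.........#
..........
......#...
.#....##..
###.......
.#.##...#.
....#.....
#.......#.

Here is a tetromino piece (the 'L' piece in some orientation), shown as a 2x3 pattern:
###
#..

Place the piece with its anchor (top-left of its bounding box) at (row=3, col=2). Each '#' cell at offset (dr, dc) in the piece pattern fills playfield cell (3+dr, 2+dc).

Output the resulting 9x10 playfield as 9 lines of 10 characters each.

Answer: ..........
.........#
..........
..###.#...
.##...##..
###.......
.#.##...#.
....#.....
#.......#.

Derivation:
Fill (3+0,2+0) = (3,2)
Fill (3+0,2+1) = (3,3)
Fill (3+0,2+2) = (3,4)
Fill (3+1,2+0) = (4,2)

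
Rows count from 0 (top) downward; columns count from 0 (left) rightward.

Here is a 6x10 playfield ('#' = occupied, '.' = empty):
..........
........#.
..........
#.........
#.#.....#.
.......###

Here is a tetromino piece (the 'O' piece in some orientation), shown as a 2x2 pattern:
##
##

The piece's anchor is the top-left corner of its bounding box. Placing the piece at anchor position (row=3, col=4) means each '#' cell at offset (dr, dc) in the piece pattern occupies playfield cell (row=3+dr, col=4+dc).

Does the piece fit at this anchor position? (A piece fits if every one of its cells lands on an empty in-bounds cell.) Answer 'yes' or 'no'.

Check each piece cell at anchor (3, 4):
  offset (0,0) -> (3,4): empty -> OK
  offset (0,1) -> (3,5): empty -> OK
  offset (1,0) -> (4,4): empty -> OK
  offset (1,1) -> (4,5): empty -> OK
All cells valid: yes

Answer: yes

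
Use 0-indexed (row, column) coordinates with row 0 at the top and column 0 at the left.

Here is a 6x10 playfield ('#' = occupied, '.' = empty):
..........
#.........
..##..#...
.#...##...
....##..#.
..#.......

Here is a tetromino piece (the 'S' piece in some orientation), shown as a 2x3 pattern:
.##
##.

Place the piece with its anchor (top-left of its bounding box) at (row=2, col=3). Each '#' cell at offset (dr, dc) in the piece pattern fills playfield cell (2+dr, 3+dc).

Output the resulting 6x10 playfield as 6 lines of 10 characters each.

Answer: ..........
#.........
..#####...
.#.####...
....##..#.
..#.......

Derivation:
Fill (2+0,3+1) = (2,4)
Fill (2+0,3+2) = (2,5)
Fill (2+1,3+0) = (3,3)
Fill (2+1,3+1) = (3,4)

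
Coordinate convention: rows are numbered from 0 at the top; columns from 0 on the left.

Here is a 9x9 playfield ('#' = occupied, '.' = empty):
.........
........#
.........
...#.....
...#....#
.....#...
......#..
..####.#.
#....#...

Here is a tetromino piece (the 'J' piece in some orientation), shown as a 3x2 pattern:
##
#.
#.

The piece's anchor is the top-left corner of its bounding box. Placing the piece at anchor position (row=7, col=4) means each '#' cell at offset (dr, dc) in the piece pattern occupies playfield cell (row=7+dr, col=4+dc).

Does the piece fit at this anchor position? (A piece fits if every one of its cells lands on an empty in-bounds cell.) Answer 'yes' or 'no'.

Check each piece cell at anchor (7, 4):
  offset (0,0) -> (7,4): occupied ('#') -> FAIL
  offset (0,1) -> (7,5): occupied ('#') -> FAIL
  offset (1,0) -> (8,4): empty -> OK
  offset (2,0) -> (9,4): out of bounds -> FAIL
All cells valid: no

Answer: no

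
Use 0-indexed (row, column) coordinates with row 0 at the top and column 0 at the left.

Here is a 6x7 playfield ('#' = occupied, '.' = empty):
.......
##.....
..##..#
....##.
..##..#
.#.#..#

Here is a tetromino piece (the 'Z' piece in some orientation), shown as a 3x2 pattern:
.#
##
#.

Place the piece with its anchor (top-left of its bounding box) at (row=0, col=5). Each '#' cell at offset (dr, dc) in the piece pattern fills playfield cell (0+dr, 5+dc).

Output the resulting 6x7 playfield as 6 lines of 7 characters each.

Fill (0+0,5+1) = (0,6)
Fill (0+1,5+0) = (1,5)
Fill (0+1,5+1) = (1,6)
Fill (0+2,5+0) = (2,5)

Answer: ......#
##...##
..##.##
....##.
..##..#
.#.#..#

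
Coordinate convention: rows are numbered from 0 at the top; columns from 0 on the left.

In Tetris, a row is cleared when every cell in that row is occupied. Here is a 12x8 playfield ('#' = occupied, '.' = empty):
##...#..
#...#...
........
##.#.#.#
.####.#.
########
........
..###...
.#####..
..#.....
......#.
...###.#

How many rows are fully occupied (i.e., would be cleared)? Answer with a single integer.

Check each row:
  row 0: 5 empty cells -> not full
  row 1: 6 empty cells -> not full
  row 2: 8 empty cells -> not full
  row 3: 3 empty cells -> not full
  row 4: 3 empty cells -> not full
  row 5: 0 empty cells -> FULL (clear)
  row 6: 8 empty cells -> not full
  row 7: 5 empty cells -> not full
  row 8: 3 empty cells -> not full
  row 9: 7 empty cells -> not full
  row 10: 7 empty cells -> not full
  row 11: 4 empty cells -> not full
Total rows cleared: 1

Answer: 1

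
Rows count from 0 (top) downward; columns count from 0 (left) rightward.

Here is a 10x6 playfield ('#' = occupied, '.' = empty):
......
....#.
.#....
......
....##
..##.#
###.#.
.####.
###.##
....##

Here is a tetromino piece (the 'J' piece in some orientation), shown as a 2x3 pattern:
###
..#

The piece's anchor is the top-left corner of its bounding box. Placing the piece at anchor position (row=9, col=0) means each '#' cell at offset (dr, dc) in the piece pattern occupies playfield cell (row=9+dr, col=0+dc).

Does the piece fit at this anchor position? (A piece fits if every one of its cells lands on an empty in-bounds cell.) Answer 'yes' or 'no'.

Answer: no

Derivation:
Check each piece cell at anchor (9, 0):
  offset (0,0) -> (9,0): empty -> OK
  offset (0,1) -> (9,1): empty -> OK
  offset (0,2) -> (9,2): empty -> OK
  offset (1,2) -> (10,2): out of bounds -> FAIL
All cells valid: no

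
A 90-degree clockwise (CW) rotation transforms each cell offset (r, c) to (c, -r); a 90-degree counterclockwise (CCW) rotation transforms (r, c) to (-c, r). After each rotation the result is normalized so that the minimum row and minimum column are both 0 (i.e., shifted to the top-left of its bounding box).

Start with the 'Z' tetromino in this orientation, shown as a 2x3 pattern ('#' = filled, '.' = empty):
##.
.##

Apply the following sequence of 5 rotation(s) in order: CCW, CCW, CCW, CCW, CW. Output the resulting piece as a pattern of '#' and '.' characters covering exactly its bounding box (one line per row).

Start:
##.
.##
After rotation 1 (CCW):
.#
##
#.
After rotation 2 (CCW):
##.
.##
After rotation 3 (CCW):
.#
##
#.
After rotation 4 (CCW):
##.
.##
After rotation 5 (CW):
.#
##
#.

Answer: .#
##
#.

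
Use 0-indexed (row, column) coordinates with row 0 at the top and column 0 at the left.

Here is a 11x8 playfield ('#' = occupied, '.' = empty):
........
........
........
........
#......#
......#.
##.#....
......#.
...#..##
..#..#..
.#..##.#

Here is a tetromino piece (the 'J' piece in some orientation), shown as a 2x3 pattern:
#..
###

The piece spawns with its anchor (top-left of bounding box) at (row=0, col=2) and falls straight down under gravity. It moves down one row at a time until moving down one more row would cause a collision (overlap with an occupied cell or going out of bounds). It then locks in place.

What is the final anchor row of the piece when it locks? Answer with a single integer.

Spawn at (row=0, col=2). Try each row:
  row 0: fits
  row 1: fits
  row 2: fits
  row 3: fits
  row 4: fits
  row 5: blocked -> lock at row 4

Answer: 4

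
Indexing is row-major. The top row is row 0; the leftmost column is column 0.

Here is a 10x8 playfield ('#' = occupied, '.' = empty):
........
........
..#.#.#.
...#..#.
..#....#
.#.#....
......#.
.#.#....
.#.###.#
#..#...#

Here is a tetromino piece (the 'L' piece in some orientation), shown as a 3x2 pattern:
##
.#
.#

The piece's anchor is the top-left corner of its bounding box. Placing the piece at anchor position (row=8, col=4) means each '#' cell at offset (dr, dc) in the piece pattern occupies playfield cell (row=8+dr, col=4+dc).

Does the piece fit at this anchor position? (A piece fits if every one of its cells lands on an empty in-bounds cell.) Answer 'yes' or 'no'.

Answer: no

Derivation:
Check each piece cell at anchor (8, 4):
  offset (0,0) -> (8,4): occupied ('#') -> FAIL
  offset (0,1) -> (8,5): occupied ('#') -> FAIL
  offset (1,1) -> (9,5): empty -> OK
  offset (2,1) -> (10,5): out of bounds -> FAIL
All cells valid: no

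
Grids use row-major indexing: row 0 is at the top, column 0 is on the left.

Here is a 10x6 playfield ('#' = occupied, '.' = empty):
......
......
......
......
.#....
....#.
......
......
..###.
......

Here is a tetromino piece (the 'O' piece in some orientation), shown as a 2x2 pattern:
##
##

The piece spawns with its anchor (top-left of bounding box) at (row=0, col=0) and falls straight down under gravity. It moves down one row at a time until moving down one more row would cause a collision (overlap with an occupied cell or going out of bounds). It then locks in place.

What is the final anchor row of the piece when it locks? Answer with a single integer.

Answer: 2

Derivation:
Spawn at (row=0, col=0). Try each row:
  row 0: fits
  row 1: fits
  row 2: fits
  row 3: blocked -> lock at row 2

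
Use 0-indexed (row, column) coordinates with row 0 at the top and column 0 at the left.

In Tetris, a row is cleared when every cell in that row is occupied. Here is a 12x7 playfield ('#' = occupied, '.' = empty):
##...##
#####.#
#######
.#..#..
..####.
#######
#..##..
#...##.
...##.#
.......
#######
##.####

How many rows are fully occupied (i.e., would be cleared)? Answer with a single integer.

Answer: 3

Derivation:
Check each row:
  row 0: 3 empty cells -> not full
  row 1: 1 empty cell -> not full
  row 2: 0 empty cells -> FULL (clear)
  row 3: 5 empty cells -> not full
  row 4: 3 empty cells -> not full
  row 5: 0 empty cells -> FULL (clear)
  row 6: 4 empty cells -> not full
  row 7: 4 empty cells -> not full
  row 8: 4 empty cells -> not full
  row 9: 7 empty cells -> not full
  row 10: 0 empty cells -> FULL (clear)
  row 11: 1 empty cell -> not full
Total rows cleared: 3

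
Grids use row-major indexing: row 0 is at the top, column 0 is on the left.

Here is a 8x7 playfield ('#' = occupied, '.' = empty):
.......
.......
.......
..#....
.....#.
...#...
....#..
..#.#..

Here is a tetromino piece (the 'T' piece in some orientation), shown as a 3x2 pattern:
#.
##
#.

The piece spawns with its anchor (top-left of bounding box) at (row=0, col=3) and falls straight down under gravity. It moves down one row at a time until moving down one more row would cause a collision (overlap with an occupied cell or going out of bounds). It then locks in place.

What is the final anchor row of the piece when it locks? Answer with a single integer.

Answer: 2

Derivation:
Spawn at (row=0, col=3). Try each row:
  row 0: fits
  row 1: fits
  row 2: fits
  row 3: blocked -> lock at row 2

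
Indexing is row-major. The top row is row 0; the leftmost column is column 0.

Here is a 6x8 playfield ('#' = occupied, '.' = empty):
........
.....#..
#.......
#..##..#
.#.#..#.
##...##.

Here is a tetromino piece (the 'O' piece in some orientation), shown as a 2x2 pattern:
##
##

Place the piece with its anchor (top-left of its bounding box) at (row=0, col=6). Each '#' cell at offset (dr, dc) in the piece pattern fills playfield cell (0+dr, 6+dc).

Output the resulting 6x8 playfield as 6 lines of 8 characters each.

Fill (0+0,6+0) = (0,6)
Fill (0+0,6+1) = (0,7)
Fill (0+1,6+0) = (1,6)
Fill (0+1,6+1) = (1,7)

Answer: ......##
.....###
#.......
#..##..#
.#.#..#.
##...##.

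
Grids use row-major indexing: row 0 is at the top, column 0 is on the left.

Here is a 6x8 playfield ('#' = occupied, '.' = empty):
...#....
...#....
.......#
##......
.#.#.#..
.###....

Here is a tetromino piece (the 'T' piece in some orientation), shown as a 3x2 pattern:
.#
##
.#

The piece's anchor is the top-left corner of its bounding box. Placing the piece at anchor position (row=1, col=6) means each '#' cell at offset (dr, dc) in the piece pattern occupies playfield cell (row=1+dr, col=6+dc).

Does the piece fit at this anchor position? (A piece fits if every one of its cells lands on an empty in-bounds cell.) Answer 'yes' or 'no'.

Check each piece cell at anchor (1, 6):
  offset (0,1) -> (1,7): empty -> OK
  offset (1,0) -> (2,6): empty -> OK
  offset (1,1) -> (2,7): occupied ('#') -> FAIL
  offset (2,1) -> (3,7): empty -> OK
All cells valid: no

Answer: no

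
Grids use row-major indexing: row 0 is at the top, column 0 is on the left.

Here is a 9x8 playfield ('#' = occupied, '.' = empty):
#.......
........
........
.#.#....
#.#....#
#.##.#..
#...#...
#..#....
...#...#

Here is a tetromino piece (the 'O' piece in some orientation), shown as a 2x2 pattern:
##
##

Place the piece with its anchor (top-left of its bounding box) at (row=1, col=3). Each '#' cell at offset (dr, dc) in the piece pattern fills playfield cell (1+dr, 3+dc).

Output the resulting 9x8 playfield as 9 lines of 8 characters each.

Fill (1+0,3+0) = (1,3)
Fill (1+0,3+1) = (1,4)
Fill (1+1,3+0) = (2,3)
Fill (1+1,3+1) = (2,4)

Answer: #.......
...##...
...##...
.#.#....
#.#....#
#.##.#..
#...#...
#..#....
...#...#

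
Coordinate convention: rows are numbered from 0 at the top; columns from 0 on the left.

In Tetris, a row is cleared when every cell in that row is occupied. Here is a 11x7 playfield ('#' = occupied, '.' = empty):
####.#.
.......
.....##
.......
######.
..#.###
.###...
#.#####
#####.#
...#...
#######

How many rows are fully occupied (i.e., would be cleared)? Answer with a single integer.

Check each row:
  row 0: 2 empty cells -> not full
  row 1: 7 empty cells -> not full
  row 2: 5 empty cells -> not full
  row 3: 7 empty cells -> not full
  row 4: 1 empty cell -> not full
  row 5: 3 empty cells -> not full
  row 6: 4 empty cells -> not full
  row 7: 1 empty cell -> not full
  row 8: 1 empty cell -> not full
  row 9: 6 empty cells -> not full
  row 10: 0 empty cells -> FULL (clear)
Total rows cleared: 1

Answer: 1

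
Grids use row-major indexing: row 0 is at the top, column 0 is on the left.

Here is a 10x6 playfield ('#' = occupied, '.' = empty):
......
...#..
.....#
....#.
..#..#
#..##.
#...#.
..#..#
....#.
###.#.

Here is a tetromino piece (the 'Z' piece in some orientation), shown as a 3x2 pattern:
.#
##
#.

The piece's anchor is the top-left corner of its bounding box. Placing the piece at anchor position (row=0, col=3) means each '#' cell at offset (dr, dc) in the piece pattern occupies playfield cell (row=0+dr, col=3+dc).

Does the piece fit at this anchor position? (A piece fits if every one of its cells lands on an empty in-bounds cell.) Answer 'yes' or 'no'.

Check each piece cell at anchor (0, 3):
  offset (0,1) -> (0,4): empty -> OK
  offset (1,0) -> (1,3): occupied ('#') -> FAIL
  offset (1,1) -> (1,4): empty -> OK
  offset (2,0) -> (2,3): empty -> OK
All cells valid: no

Answer: no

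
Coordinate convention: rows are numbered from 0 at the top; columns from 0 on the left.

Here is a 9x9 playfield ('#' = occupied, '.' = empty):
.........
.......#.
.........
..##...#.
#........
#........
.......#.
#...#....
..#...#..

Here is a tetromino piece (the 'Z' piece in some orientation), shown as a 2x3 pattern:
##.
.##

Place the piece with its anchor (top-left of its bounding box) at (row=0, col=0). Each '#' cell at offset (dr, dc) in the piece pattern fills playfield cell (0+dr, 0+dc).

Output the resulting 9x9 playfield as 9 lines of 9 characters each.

Answer: ##.......
.##....#.
.........
..##...#.
#........
#........
.......#.
#...#....
..#...#..

Derivation:
Fill (0+0,0+0) = (0,0)
Fill (0+0,0+1) = (0,1)
Fill (0+1,0+1) = (1,1)
Fill (0+1,0+2) = (1,2)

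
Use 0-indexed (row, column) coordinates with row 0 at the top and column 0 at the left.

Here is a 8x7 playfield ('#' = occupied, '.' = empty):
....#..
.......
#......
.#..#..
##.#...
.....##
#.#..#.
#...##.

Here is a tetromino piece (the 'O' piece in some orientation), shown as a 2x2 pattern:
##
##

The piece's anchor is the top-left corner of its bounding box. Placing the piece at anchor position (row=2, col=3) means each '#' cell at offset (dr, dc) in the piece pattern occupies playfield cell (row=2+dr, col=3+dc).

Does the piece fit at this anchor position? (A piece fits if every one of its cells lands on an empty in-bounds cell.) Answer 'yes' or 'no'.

Check each piece cell at anchor (2, 3):
  offset (0,0) -> (2,3): empty -> OK
  offset (0,1) -> (2,4): empty -> OK
  offset (1,0) -> (3,3): empty -> OK
  offset (1,1) -> (3,4): occupied ('#') -> FAIL
All cells valid: no

Answer: no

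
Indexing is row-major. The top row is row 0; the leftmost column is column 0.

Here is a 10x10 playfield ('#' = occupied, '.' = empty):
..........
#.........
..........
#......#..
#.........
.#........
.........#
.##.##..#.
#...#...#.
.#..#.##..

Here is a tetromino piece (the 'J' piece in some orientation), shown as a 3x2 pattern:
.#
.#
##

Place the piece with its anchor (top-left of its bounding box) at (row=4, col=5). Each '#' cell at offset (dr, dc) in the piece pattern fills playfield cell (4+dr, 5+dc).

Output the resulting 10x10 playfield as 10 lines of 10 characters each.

Answer: ..........
#.........
..........
#......#..
#.....#...
.#....#...
.....##..#
.##.##..#.
#...#...#.
.#..#.##..

Derivation:
Fill (4+0,5+1) = (4,6)
Fill (4+1,5+1) = (5,6)
Fill (4+2,5+0) = (6,5)
Fill (4+2,5+1) = (6,6)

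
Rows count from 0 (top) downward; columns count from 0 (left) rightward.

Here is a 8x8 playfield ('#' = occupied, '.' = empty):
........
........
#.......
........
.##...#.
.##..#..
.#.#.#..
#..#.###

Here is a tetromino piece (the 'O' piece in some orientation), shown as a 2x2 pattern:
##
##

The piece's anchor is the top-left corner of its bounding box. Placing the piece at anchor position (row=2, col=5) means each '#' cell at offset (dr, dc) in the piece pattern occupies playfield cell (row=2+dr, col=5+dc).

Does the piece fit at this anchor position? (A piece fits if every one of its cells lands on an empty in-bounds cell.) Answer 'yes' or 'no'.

Check each piece cell at anchor (2, 5):
  offset (0,0) -> (2,5): empty -> OK
  offset (0,1) -> (2,6): empty -> OK
  offset (1,0) -> (3,5): empty -> OK
  offset (1,1) -> (3,6): empty -> OK
All cells valid: yes

Answer: yes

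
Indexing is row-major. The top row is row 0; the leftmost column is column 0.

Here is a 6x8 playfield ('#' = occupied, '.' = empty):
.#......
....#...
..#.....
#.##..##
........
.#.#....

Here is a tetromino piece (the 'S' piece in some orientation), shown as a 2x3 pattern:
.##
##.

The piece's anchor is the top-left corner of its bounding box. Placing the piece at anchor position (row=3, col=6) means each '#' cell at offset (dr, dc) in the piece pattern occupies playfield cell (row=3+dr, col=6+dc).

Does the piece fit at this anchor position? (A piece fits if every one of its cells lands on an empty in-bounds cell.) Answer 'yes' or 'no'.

Check each piece cell at anchor (3, 6):
  offset (0,1) -> (3,7): occupied ('#') -> FAIL
  offset (0,2) -> (3,8): out of bounds -> FAIL
  offset (1,0) -> (4,6): empty -> OK
  offset (1,1) -> (4,7): empty -> OK
All cells valid: no

Answer: no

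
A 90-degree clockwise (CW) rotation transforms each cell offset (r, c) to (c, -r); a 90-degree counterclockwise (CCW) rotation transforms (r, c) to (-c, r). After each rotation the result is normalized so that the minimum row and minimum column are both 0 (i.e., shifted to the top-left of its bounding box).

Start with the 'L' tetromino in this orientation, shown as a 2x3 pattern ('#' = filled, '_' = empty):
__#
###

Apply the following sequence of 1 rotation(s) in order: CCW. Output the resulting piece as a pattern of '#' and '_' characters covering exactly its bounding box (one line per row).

Start:
__#
###
After rotation 1 (CCW):
##
_#
_#

Answer: ##
_#
_#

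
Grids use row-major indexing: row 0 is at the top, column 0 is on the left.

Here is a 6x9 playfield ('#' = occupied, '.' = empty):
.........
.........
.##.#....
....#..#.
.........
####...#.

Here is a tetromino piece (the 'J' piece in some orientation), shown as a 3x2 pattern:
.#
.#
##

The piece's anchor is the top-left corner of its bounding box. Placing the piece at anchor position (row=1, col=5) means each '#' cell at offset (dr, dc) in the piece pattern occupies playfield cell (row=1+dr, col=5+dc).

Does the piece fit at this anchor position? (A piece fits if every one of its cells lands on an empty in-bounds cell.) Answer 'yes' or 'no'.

Check each piece cell at anchor (1, 5):
  offset (0,1) -> (1,6): empty -> OK
  offset (1,1) -> (2,6): empty -> OK
  offset (2,0) -> (3,5): empty -> OK
  offset (2,1) -> (3,6): empty -> OK
All cells valid: yes

Answer: yes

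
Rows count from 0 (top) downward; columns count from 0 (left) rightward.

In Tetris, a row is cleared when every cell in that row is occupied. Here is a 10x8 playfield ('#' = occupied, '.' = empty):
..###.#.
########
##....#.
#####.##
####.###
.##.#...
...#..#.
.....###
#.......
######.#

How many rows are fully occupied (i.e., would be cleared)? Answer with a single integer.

Check each row:
  row 0: 4 empty cells -> not full
  row 1: 0 empty cells -> FULL (clear)
  row 2: 5 empty cells -> not full
  row 3: 1 empty cell -> not full
  row 4: 1 empty cell -> not full
  row 5: 5 empty cells -> not full
  row 6: 6 empty cells -> not full
  row 7: 5 empty cells -> not full
  row 8: 7 empty cells -> not full
  row 9: 1 empty cell -> not full
Total rows cleared: 1

Answer: 1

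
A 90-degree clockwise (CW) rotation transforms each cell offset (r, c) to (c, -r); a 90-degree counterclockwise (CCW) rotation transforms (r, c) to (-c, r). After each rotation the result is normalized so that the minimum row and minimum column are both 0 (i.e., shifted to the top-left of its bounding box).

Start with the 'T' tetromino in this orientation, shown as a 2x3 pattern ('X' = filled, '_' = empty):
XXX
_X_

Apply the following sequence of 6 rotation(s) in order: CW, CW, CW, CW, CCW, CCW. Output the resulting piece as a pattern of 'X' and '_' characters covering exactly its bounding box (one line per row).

Answer: _X_
XXX

Derivation:
Start:
XXX
_X_
After rotation 1 (CW):
_X
XX
_X
After rotation 2 (CW):
_X_
XXX
After rotation 3 (CW):
X_
XX
X_
After rotation 4 (CW):
XXX
_X_
After rotation 5 (CCW):
X_
XX
X_
After rotation 6 (CCW):
_X_
XXX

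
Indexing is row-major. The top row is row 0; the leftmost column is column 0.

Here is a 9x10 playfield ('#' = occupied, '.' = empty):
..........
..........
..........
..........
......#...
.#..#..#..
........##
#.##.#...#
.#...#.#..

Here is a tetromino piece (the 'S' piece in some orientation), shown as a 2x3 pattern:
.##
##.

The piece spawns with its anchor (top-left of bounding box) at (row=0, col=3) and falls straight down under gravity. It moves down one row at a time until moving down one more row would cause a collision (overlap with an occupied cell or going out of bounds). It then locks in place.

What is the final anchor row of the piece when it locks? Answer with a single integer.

Answer: 3

Derivation:
Spawn at (row=0, col=3). Try each row:
  row 0: fits
  row 1: fits
  row 2: fits
  row 3: fits
  row 4: blocked -> lock at row 3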